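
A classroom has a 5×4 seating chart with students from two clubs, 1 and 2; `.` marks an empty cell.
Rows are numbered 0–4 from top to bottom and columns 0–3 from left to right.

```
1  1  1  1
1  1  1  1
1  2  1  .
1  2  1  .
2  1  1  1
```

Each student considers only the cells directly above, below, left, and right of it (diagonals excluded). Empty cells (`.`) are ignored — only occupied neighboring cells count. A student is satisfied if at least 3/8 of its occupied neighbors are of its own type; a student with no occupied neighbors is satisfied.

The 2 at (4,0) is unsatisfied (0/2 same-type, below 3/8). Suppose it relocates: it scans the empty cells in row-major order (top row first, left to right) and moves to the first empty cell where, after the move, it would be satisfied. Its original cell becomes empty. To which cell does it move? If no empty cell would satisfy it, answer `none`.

Vacating (4,0). Empty cells in order:
  (2,3): 0/2 same-type → still unsatisfied.
  (3,3): 0/2 same-type → still unsatisfied.

none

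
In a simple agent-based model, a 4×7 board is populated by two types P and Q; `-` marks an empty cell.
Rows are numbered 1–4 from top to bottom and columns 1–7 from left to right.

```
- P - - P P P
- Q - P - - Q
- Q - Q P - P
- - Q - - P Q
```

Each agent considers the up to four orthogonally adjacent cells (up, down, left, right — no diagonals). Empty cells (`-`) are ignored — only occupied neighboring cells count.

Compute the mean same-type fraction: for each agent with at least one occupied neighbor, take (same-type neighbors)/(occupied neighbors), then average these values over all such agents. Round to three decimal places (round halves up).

0.308

(1,2)P 0/1
(1,5)P 1/1
(1,6)P 2/2
(1,7)P 1/2
(2,2)Q 1/2
(2,4)P 0/1
(2,7)Q 0/2
(3,2)Q 1/1
(3,4)Q 0/2
(3,5)P 0/1
(3,7)P 0/2
(4,3)Q — no occupied neighbors
(4,6)P 0/1
(4,7)Q 0/2
Sum over 13 agents: 0/1 + 1/1 + 2/2 + 1/2 + 1/2 + 0/1 + 0/2 + 1/1 + 0/2 + 0/1 + 0/2 + 0/1 + 0/2 = 4; mean = 4 ÷ 13 = 4/13 = 0.307692… → 0.308.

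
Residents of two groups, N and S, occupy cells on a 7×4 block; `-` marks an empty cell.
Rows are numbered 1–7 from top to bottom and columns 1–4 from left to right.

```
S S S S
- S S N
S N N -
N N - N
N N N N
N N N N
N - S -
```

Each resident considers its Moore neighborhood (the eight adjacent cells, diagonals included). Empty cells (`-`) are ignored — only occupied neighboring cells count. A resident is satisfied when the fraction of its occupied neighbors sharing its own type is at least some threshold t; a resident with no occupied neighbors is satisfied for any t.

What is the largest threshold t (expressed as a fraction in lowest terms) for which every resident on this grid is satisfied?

(1,1)S 2/2
(1,2)S 4/4
(1,3)S 4/5
(1,4)S 2/3
(2,2)S 5/7
(2,3)S 4/7
(2,4)N 1/4
(3,1)S 1/4
(3,2)N 3/6
(3,3)N 4/6
(4,1)N 4/5
(4,2)N 6/7
(4,4)N 3/3
(5,1)N 5/5
(5,2)N 7/7
(5,3)N 7/7
(5,4)N 4/4
(6,1)N 4/4
(6,2)N 6/7
(6,3)N 5/6
(6,4)N 3/4
(7,1)N 2/2
(7,3)S 0/3
The smallest same-type fraction is 0/3 at (7,3), which reduces to 0/1. Any threshold above that leaves this resident unsatisfied.

0/1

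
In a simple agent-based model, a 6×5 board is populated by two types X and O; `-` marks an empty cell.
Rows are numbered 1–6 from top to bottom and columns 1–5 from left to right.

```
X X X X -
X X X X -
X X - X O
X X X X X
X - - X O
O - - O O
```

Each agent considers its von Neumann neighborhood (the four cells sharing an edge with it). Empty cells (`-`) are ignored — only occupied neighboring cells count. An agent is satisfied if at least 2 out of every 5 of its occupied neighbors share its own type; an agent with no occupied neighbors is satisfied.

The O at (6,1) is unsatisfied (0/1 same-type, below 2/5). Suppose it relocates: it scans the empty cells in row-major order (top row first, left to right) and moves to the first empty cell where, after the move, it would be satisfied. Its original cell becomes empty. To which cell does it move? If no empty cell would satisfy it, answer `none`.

Vacating (6,1). Empty cells in order:
  (1,5): 0/1 same-type → still unsatisfied.
  (2,5): 1/2 same-type → satisfied — stop here.

(2,5)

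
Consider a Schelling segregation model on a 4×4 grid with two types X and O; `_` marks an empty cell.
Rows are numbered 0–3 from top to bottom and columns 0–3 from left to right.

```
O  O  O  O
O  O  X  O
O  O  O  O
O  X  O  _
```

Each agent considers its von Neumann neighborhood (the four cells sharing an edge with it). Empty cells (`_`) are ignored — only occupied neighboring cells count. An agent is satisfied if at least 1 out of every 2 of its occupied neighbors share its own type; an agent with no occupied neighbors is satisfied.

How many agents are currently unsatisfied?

Row 0: (0,0)O 2/2 ok · (0,1)O 3/3 ok · (0,2)O 2/3 ok · (0,3)O 2/2 ok
Row 1: (1,0)O 3/3 ok · (1,1)O 3/4 ok · (1,2)X 0/4 unhappy · (1,3)O 2/3 ok
Row 2: (2,0)O 3/3 ok · (2,1)O 3/4 ok · (2,2)O 3/4 ok · (2,3)O 2/2 ok
Row 3: (3,0)O 1/2 ok · (3,1)X 0/3 unhappy · (3,2)O 1/2 ok
Unsatisfied: (1,2), (3,1) — 2 in total.

2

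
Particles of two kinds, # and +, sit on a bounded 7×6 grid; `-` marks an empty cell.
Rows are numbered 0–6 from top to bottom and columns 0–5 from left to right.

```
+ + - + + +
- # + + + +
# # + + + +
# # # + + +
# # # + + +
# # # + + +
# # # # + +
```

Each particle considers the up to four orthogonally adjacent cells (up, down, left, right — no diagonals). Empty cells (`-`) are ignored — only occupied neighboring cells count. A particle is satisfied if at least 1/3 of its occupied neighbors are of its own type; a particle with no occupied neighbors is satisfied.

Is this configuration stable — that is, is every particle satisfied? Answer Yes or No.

Row 0: (0,0)+ 1/1 ok · (0,1)+ 1/2 ok · (0,3)+ 2/2 ok · (0,4)+ 3/3 ok · (0,5)+ 2/2 ok
Row 1: (1,1)# 1/3 ok · (1,2)+ 2/3 ok · (1,3)+ 4/4 ok · (1,4)+ 4/4 ok · (1,5)+ 3/3 ok
Row 2: (2,0)# 2/2 ok · (2,1)# 3/4 ok · (2,2)+ 2/4 ok · (2,3)+ 4/4 ok · (2,4)+ 4/4 ok · (2,5)+ 3/3 ok
Row 3: (3,0)# 3/3 ok · (3,1)# 4/4 ok · (3,2)# 2/4 ok · (3,3)+ 3/4 ok · (3,4)+ 4/4 ok · (3,5)+ 3/3 ok
Row 4: (4,0)# 3/3 ok · (4,1)# 4/4 ok · (4,2)# 3/4 ok · (4,3)+ 3/4 ok · (4,4)+ 4/4 ok · (4,5)+ 3/3 ok
Row 5: (5,0)# 3/3 ok · (5,1)# 4/4 ok · (5,2)# 3/4 ok · (5,3)+ 2/4 ok · (5,4)+ 4/4 ok · (5,5)+ 3/3 ok
Row 6: (6,0)# 2/2 ok · (6,1)# 3/3 ok · (6,2)# 3/3 ok · (6,3)# 1/3 ok · (6,4)+ 2/3 ok · (6,5)+ 2/2 ok
All meet the threshold, so the configuration is stable.

Yes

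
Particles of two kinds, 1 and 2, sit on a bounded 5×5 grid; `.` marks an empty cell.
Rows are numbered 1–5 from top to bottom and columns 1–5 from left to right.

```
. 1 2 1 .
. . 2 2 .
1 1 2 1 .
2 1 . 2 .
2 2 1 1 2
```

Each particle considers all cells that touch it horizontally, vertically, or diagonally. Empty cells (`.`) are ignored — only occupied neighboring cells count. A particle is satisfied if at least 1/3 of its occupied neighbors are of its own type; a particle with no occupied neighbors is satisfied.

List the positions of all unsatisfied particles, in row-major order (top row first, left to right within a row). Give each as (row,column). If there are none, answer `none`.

(1,2), (1,4), (3,4)

(1,2)1 0/2 unhappy
(1,3)2 2/4 ok
(1,4)1 0/3 unhappy
(2,3)2 3/7 ok
(2,4)2 3/5 ok
(3,1)1 2/3 ok
(3,2)1 2/5 ok
(3,3)2 3/6 ok
(3,4)1 0/4 unhappy
(4,1)2 2/5 ok
(4,2)1 3/7 ok
(4,4)2 2/5 ok
(5,1)2 2/3 ok
(5,2)2 2/4 ok
(5,3)1 2/4 ok
(5,4)1 1/3 ok
(5,5)2 1/2 ok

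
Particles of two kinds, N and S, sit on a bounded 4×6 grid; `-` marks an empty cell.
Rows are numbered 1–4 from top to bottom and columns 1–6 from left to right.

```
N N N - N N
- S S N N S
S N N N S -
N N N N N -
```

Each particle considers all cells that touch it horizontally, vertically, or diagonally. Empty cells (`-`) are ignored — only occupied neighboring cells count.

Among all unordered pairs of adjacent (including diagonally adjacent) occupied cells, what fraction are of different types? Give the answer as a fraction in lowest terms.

22/51

Scan each occupied cell's neighbors to the right and below (and the two forward diagonals) so each pair is counted once.
Row 1: N(1,1)–N(1,2)= N(1,1)–S(2,2)≠ N(1,2)–N(1,3)= N(1,2)–S(2,2)≠ N(1,2)–S(2,3)≠ N(1,3)–S(2,3)≠ N(1,3)–N(2,4)= N(1,3)–S(2,2)≠ N(1,5)–N(1,6)= N(1,5)–N(2,5)= N(1,5)–S(2,6)≠ N(1,5)–N(2,4)= N(1,6)–S(2,6)≠ N(1,6)–N(2,5)=  → 7/14 unlike.
Row 2: S(2,2)–S(2,3)= S(2,2)–N(3,2)≠ S(2,2)–N(3,3)≠ S(2,2)–S(3,1)= S(2,3)–N(2,4)≠ S(2,3)–N(3,3)≠ S(2,3)–N(3,4)≠ S(2,3)–N(3,2)≠ N(2,4)–N(2,5)= N(2,4)–N(3,4)= N(2,4)–S(3,5)≠ N(2,4)–N(3,3)= N(2,5)–S(2,6)≠ N(2,5)–S(3,5)≠ N(2,5)–N(3,4)= S(2,6)–S(3,5)=  → 9/16 unlike.
Row 3: S(3,1)–N(3,2)≠ S(3,1)–N(4,1)≠ S(3,1)–N(4,2)≠ N(3,2)–N(3,3)= N(3,2)–N(4,2)= N(3,2)–N(4,3)= N(3,2)–N(4,1)= N(3,3)–N(3,4)= N(3,3)–N(4,3)= N(3,3)–N(4,4)= N(3,3)–N(4,2)= N(3,4)–S(3,5)≠ N(3,4)–N(4,4)= N(3,4)–N(4,5)= N(3,4)–N(4,3)= S(3,5)–N(4,5)≠ S(3,5)–N(4,4)≠  → 6/17 unlike.
Row 4: N(4,1)–N(4,2)= N(4,2)–N(4,3)= N(4,3)–N(4,4)= N(4,4)–N(4,5)=  → 0/4 unlike.
Total adjacent occupied pairs: 51; unlike-type pairs: 22.
22/51 is already in lowest terms.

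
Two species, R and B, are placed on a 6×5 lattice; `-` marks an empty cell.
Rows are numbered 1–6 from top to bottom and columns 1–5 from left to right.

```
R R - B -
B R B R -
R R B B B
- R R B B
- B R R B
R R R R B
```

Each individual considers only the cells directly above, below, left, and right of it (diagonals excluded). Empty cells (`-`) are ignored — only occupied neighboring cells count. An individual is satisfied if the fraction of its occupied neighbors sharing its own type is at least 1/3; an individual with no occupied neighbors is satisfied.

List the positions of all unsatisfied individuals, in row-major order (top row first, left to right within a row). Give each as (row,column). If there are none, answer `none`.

(1,4), (2,1), (2,4), (5,2)

(1,1)R 1/2 satisfied
(1,2)R 2/2 satisfied
(1,4)B 0/1 not
(2,1)B 0/3 not
(2,2)R 2/4 satisfied
(2,3)B 1/3 satisfied
(2,4)R 0/3 not
(3,1)R 1/2 satisfied
(3,2)R 3/4 satisfied
(3,3)B 2/4 satisfied
(3,4)B 3/4 satisfied
(3,5)B 2/2 satisfied
(4,2)R 2/3 satisfied
(4,3)R 2/4 satisfied
(4,4)B 2/4 satisfied
(4,5)B 3/3 satisfied
(5,2)B 0/3 not
(5,3)R 3/4 satisfied
(5,4)R 2/4 satisfied
(5,5)B 2/3 satisfied
(6,1)R 1/1 satisfied
(6,2)R 2/3 satisfied
(6,3)R 3/3 satisfied
(6,4)R 2/3 satisfied
(6,5)B 1/2 satisfied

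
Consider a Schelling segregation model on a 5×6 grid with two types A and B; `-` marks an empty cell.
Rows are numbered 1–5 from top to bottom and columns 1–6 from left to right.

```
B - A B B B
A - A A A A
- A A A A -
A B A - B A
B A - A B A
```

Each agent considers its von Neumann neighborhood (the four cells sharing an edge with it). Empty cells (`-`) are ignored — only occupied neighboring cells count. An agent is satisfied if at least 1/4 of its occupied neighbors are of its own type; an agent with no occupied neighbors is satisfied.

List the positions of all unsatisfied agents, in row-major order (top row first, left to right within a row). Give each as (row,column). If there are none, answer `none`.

(1,1), (2,1), (4,1), (4,2), (5,1), (5,2), (5,4)

Row 1: (1,1)B 0/1 ✗ · (1,3)A 1/2 ✓ · (1,4)B 1/3 ✓ · (1,5)B 2/3 ✓ · (1,6)B 1/2 ✓
Row 2: (2,1)A 0/1 ✗ · (2,3)A 3/3 ✓ · (2,4)A 3/4 ✓ · (2,5)A 3/4 ✓ · (2,6)A 1/2 ✓
Row 3: (3,2)A 1/2 ✓ · (3,3)A 4/4 ✓ · (3,4)A 3/3 ✓ · (3,5)A 2/3 ✓
Row 4: (4,1)A 0/2 ✗ · (4,2)B 0/4 ✗ · (4,3)A 1/2 ✓ · (4,5)B 1/3 ✓ · (4,6)A 1/2 ✓
Row 5: (5,1)B 0/2 ✗ · (5,2)A 0/2 ✗ · (5,4)A 0/1 ✗ · (5,5)B 1/3 ✓ · (5,6)A 1/2 ✓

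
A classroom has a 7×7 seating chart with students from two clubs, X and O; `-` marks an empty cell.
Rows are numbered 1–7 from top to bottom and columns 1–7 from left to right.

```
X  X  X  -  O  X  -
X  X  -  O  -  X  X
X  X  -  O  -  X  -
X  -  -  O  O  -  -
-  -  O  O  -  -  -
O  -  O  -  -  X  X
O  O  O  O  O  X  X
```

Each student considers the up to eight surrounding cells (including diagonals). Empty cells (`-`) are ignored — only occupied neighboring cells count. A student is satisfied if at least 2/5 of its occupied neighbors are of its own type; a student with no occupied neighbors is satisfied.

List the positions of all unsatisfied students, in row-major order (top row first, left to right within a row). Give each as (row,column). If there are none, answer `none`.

(1,5), (7,5)

Row 1: (1,1)X 3/3 satisfied · (1,2)X 4/4 satisfied · (1,3)X 2/3 satisfied · (1,5)O 1/3 not · (1,6)X 2/3 satisfied
Row 2: (2,1)X 5/5 satisfied · (2,2)X 6/6 satisfied · (2,4)O 2/3 satisfied · (2,6)X 3/4 satisfied · (2,7)X 3/3 satisfied
Row 3: (3,1)X 4/4 satisfied · (3,2)X 4/4 satisfied · (3,4)O 3/3 satisfied · (3,6)X 2/3 satisfied
Row 4: (4,1)X 2/2 satisfied · (4,4)O 4/4 satisfied · (4,5)O 3/4 satisfied
Row 5: (5,3)O 3/3 satisfied · (5,4)O 4/4 satisfied
Row 6: (6,1)O 2/2 satisfied · (6,3)O 5/5 satisfied · (6,6)X 3/4 satisfied · (6,7)X 3/3 satisfied
Row 7: (7,1)O 2/2 satisfied · (7,2)O 4/4 satisfied · (7,3)O 3/3 satisfied · (7,4)O 3/3 satisfied · (7,5)O 1/3 not · (7,6)X 3/4 satisfied · (7,7)X 3/3 satisfied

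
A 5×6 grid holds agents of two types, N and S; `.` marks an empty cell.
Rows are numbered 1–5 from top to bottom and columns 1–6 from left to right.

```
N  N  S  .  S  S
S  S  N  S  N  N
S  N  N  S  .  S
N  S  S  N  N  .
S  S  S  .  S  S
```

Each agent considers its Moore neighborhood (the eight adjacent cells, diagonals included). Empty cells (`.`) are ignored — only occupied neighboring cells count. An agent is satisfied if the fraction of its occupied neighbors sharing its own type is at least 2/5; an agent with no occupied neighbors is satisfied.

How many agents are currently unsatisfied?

13

Row 1: (1,1)N 1/3 ✗ · (1,2)N 2/5 ✓ · (1,3)S 2/4 ✓ · (1,5)S 2/4 ✓ · (1,6)S 1/3 ✗
Row 2: (2,1)S 2/5 ✓ · (2,2)S 3/8 ✗ · (2,3)N 3/7 ✓ · (2,4)S 3/6 ✓ · (2,5)N 1/6 ✗ · (2,6)N 1/4 ✗
Row 3: (3,1)S 3/5 ✓ · (3,2)N 3/8 ✗ · (3,3)N 3/8 ✗ · (3,4)S 2/7 ✗ · (3,6)S 0/3 ✗
Row 4: (4,1)N 1/5 ✗ · (4,2)S 5/8 ✓ · (4,3)S 4/7 ✓ · (4,4)N 2/6 ✗ · (4,5)N 1/5 ✗
Row 5: (5,1)S 2/3 ✓ · (5,2)S 4/5 ✓ · (5,3)S 3/4 ✓ · (5,5)S 1/3 ✗ · (5,6)S 1/2 ✓
Unsatisfied: (1,1), (1,6), (2,2), (2,5), (2,6), (3,2), (3,3), (3,4), (3,6), (4,1), (4,4), (4,5), (5,5) — 13 in total.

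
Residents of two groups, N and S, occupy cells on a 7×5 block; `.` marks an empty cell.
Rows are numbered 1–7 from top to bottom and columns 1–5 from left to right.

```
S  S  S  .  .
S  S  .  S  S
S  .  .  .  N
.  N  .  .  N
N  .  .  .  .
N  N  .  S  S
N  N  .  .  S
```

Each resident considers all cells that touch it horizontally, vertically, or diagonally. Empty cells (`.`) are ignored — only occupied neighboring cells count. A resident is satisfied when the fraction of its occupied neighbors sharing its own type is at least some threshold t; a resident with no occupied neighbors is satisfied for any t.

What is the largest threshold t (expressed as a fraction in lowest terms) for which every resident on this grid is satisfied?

1/3

(1,1)S 3/3
(1,2)S 4/4
(1,3)S 3/3
(2,1)S 4/4
(2,2)S 5/5
(2,4)S 2/3
(2,5)S 1/2
(3,1)S 2/3
(3,5)N 1/3
(4,2)N 1/2
(4,5)N 1/1
(5,1)N 3/3
(6,1)N 4/4
(6,2)N 4/4
(6,4)S 2/2
(6,5)S 2/2
(7,1)N 3/3
(7,2)N 3/3
(7,5)S 2/2
The smallest same-type fraction is 1/3 at (3,5), which reduces to 1/3. Any threshold above that leaves this resident unsatisfied.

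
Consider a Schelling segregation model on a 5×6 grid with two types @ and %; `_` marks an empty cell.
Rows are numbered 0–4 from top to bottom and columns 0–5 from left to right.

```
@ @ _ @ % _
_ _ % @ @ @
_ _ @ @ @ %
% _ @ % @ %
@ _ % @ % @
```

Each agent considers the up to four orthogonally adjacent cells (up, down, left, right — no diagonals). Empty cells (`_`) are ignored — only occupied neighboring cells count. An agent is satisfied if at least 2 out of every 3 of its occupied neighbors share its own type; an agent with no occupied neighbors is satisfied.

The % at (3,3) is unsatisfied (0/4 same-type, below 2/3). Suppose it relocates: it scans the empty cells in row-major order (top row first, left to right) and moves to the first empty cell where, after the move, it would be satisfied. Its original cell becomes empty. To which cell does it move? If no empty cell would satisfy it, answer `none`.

(2,0)

Vacating (3,3). Empty cells in order:
  (0,2): 1/3 same-type → still unsatisfied.
  (0,5): 1/2 same-type → still unsatisfied.
  (1,0): 0/1 same-type → still unsatisfied.
  (1,1): 1/2 same-type → still unsatisfied.
  (2,0): 1/1 same-type → satisfied — stop here.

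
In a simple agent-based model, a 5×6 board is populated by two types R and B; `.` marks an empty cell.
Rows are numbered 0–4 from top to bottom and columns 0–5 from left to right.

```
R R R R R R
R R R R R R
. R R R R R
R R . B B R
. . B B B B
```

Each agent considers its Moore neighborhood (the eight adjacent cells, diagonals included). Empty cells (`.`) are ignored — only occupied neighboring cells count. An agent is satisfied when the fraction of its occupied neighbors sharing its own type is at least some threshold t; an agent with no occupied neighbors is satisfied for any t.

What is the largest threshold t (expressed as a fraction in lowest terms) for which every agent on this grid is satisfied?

(0,0)R 3/3
(0,1)R 5/5
(0,2)R 5/5
(0,3)R 5/5
(0,4)R 5/5
(0,5)R 3/3
(1,0)R 4/4
(1,1)R 7/7
(1,2)R 8/8
(1,3)R 8/8
(1,4)R 8/8
(1,5)R 5/5
(2,1)R 6/6
(2,2)R 6/7
(2,3)R 5/7
(2,4)R 6/8
(2,5)R 4/5
(3,0)R 2/2
(3,1)R 3/4
(3,3)B 4/7
(3,4)B 4/8
(3,5)R 2/5
(4,2)B 2/3
(4,3)B 4/4
(4,4)B 4/5
(4,5)B 2/3
The smallest same-type fraction is 2/5 at (3,5), which reduces to 2/5. Any threshold above that leaves this agent unsatisfied.

2/5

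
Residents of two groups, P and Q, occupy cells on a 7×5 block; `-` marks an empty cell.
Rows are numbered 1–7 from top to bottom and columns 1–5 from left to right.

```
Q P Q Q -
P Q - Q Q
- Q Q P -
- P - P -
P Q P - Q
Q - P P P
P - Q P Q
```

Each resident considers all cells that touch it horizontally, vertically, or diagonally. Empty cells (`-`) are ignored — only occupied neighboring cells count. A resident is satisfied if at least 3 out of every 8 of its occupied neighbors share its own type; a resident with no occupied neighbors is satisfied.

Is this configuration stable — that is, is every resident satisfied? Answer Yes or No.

No

(1,1)Q 1/3 ✗
(1,2)P 1/4 ✗
(1,3)Q 3/4 ✓
(1,4)Q 3/3 ✓
(2,1)P 1/4 ✗
(2,2)Q 4/6 ✓
(2,4)Q 4/5 ✓
(2,5)Q 2/3 ✓
(3,2)Q 2/4 ✓
(3,3)Q 3/6 ✓
(3,4)P 1/4 ✗
(4,2)P 2/5 ✓
(4,4)P 2/4 ✓
(5,1)P 1/3 ✗
(5,2)Q 1/5 ✗
(5,3)P 4/5 ✓
(5,5)Q 0/3 ✗
(6,1)Q 1/3 ✗
(6,3)P 3/5 ✓
(6,4)P 4/7 ✓
(6,5)P 2/4 ✓
(7,1)P 0/1 ✗
(7,3)Q 0/3 ✗
(7,4)P 3/5 ✓
(7,5)Q 0/3 ✗
For instance (1,1) has only 1/3 same-type neighbors, below 3/8.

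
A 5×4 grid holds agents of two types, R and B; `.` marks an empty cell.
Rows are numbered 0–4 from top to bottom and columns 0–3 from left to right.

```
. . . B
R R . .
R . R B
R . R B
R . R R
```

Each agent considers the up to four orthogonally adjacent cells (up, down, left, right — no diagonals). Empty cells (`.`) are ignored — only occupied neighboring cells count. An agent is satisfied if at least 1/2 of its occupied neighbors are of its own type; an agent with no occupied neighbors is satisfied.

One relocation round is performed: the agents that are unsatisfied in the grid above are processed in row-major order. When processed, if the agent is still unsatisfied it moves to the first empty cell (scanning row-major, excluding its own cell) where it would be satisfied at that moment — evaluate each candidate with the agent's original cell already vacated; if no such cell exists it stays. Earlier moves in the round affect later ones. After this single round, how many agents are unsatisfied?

Initially unsatisfied (in order): (3,3).
  (3,3) → (0,2).
Resulting grid:
. . B B
R R . .
R . R B
R . R .
R . R R
Unsatisfied now: (2,3).

1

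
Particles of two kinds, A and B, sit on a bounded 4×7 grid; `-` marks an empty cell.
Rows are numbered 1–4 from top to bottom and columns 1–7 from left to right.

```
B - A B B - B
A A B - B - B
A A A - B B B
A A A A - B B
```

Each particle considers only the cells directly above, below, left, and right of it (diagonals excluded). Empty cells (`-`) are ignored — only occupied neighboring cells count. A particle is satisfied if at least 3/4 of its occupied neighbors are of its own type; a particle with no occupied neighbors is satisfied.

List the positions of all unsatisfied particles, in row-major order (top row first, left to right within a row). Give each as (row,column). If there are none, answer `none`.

(1,1), (1,3), (1,4), (2,1), (2,2), (2,3), (3,3)

Row 1: (1,1)B 0/1 ✗ · (1,3)A 0/2 ✗ · (1,4)B 1/2 ✗ · (1,5)B 2/2 ✓ · (1,7)B 1/1 ✓
Row 2: (2,1)A 2/3 ✗ · (2,2)A 2/3 ✗ · (2,3)B 0/3 ✗ · (2,5)B 2/2 ✓ · (2,7)B 2/2 ✓
Row 3: (3,1)A 3/3 ✓ · (3,2)A 4/4 ✓ · (3,3)A 2/3 ✗ · (3,5)B 2/2 ✓ · (3,6)B 3/3 ✓ · (3,7)B 3/3 ✓
Row 4: (4,1)A 2/2 ✓ · (4,2)A 3/3 ✓ · (4,3)A 3/3 ✓ · (4,4)A 1/1 ✓ · (4,6)B 2/2 ✓ · (4,7)B 2/2 ✓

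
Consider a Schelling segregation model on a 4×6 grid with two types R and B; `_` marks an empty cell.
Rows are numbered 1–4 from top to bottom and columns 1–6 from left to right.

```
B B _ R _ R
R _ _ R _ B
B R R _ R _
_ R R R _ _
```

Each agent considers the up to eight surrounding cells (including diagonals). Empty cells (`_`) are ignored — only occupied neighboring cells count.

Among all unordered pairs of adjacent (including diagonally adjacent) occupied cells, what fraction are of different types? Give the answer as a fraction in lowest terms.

1/3

Scan each occupied cell's neighbors to the right and below (and the two forward diagonals) so each pair is counted once.
From row 1: 3 unlike of 5 pairs (running 3/5).
From row 2: 2 unlike of 5 pairs (running 5/10).
From row 3: 2 unlike of 9 pairs (running 7/19).
From row 4: 0 unlike of 2 pairs (running 7/21).
Total adjacent occupied pairs: 21; unlike-type pairs: 7.
7/21 reduces to 1/3.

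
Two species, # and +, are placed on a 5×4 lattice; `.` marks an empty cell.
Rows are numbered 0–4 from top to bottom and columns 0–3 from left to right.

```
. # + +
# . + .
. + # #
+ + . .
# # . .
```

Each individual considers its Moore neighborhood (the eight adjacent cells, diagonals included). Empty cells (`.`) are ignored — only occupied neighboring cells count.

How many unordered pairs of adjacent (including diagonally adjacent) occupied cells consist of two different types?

11

Scan each occupied cell's neighbors to the right and below (and the two forward diagonals) so each pair is counted once.
From row 0: 2 unlike of 6 pairs (running 2/6).
From row 1: 3 unlike of 4 pairs (running 5/10).
From row 2: 2 unlike of 5 pairs (running 7/15).
From row 3: 4 unlike of 5 pairs (running 11/20).
From row 4: 0 unlike of 1 pairs (running 11/21).
Total adjacent occupied pairs: 21; unlike-type pairs: 11.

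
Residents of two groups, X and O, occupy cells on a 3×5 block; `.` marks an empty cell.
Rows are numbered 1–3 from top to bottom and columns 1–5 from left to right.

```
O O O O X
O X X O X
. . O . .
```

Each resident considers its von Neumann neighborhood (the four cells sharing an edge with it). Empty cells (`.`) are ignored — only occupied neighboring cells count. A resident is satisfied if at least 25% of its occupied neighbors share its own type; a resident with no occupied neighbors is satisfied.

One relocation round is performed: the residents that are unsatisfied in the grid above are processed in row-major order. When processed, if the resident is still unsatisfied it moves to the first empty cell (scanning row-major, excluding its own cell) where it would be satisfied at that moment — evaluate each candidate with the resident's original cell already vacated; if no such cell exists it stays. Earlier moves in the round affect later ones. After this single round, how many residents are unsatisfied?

0

Initially unsatisfied (in order): (3,3).
  (3,3) → (3,1).
Resulting grid:
O O O O X
O X X O X
O . . . .
All satisfied now.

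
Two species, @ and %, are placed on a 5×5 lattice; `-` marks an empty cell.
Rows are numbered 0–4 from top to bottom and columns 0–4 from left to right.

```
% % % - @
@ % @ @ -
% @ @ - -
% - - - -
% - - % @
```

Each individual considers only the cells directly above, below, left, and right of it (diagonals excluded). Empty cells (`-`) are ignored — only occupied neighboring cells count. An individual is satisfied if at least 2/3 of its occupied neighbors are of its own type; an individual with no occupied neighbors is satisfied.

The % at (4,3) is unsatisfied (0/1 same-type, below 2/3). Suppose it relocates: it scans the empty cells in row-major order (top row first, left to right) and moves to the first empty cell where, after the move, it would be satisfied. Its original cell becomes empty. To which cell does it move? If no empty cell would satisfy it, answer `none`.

(2,4)

Vacating (4,3). Empty cells in order:
  (0,3): 1/3 same-type → still unsatisfied.
  (1,4): 0/2 same-type → still unsatisfied.
  (2,3): 0/2 same-type → still unsatisfied.
  (2,4): 0/0 same-type → satisfied — stop here.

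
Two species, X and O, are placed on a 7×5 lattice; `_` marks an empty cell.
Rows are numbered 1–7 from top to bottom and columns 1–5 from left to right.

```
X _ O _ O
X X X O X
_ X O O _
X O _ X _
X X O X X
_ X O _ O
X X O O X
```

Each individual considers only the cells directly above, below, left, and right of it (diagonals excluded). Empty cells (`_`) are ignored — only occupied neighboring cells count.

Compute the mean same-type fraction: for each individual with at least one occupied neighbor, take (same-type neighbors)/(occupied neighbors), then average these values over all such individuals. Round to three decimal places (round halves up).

Row 1: (1,1)X 1/1 · (1,3)O 0/1 · (1,5)O 0/1
Row 2: (2,1)X 2/2 · (2,2)X 3/3 · (2,3)X 1/4 · (2,4)O 1/3 · (2,5)X 0/2
Row 3: (3,2)X 1/3 · (3,3)O 1/3 · (3,4)O 2/3
Row 4: (4,1)X 1/2 · (4,2)O 0/3 · (4,4)X 1/2
Row 5: (5,1)X 2/2 · (5,2)X 2/4 · (5,3)O 1/3 · (5,4)X 2/3 · (5,5)X 1/2
Row 6: (6,2)X 2/3 · (6,3)O 2/3 · (6,5)O 0/2
Row 7: (7,1)X 1/1 · (7,2)X 2/3 · (7,3)O 2/3 · (7,4)O 1/2 · (7,5)X 0/2
Sum over 27 individuals: 1/1 + 0/1 + 0/1 + 2/2 + 3/3 + 1/4 + 1/3 + 0/2 + 1/3 + 1/3 + 2/3 + 1/2 + 0/3 + 1/2 + 2/2 + 2/4 + 1/3 + 2/3 + 1/2 + 2/3 + 2/3 + 0/2 + 1/1 + 2/3 + 2/3 + 1/2 + 0/2 = 157/12; mean = 157/12 ÷ 27 = 157/324 = 0.484567… → 0.485.

0.485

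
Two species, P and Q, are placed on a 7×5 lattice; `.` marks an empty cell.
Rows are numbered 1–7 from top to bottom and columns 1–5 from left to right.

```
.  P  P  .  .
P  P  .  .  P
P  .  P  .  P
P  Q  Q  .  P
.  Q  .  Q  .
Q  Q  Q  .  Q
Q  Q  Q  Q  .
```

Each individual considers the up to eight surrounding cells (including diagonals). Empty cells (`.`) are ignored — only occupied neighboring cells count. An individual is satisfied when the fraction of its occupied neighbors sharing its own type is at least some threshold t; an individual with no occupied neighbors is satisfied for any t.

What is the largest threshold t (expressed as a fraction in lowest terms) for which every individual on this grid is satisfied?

1/3

(1,2)P 3/3
(1,3)P 2/2
(2,1)P 3/3
(2,2)P 5/5
(2,5)P 1/1
(3,1)P 3/4
(3,3)P 1/3
(3,5)P 2/2
(4,1)P 1/3
(4,2)Q 2/5
(4,3)Q 3/4
(4,5)P 1/2
(5,2)Q 5/6
(5,4)Q 3/4
(6,1)Q 4/4
(6,2)Q 6/6
(6,3)Q 6/6
(6,5)Q 2/2
(7,1)Q 3/3
(7,2)Q 5/5
(7,3)Q 4/4
(7,4)Q 3/3
The smallest same-type fraction is 1/3 at (3,3), which reduces to 1/3. Any threshold above that leaves this individual unsatisfied.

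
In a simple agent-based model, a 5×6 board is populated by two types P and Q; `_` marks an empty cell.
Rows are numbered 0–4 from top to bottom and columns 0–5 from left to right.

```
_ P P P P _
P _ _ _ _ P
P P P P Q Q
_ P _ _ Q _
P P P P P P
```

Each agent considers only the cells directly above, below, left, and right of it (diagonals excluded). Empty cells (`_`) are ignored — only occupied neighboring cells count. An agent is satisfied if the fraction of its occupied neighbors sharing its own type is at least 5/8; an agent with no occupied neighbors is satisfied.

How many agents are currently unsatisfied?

Row 0: (0,1)P 1/1 satisfied · (0,2)P 2/2 satisfied · (0,3)P 2/2 satisfied · (0,4)P 1/1 satisfied
Row 1: (1,0)P 1/1 satisfied · (1,5)P 0/1 not
Row 2: (2,0)P 2/2 satisfied · (2,1)P 3/3 satisfied · (2,2)P 2/2 satisfied · (2,3)P 1/2 not · (2,4)Q 2/3 satisfied · (2,5)Q 1/2 not
Row 3: (3,1)P 2/2 satisfied · (3,4)Q 1/2 not
Row 4: (4,0)P 1/1 satisfied · (4,1)P 3/3 satisfied · (4,2)P 2/2 satisfied · (4,3)P 2/2 satisfied · (4,4)P 2/3 satisfied · (4,5)P 1/1 satisfied
Unsatisfied: (1,5), (2,3), (2,5), (3,4) — 4 in total.

4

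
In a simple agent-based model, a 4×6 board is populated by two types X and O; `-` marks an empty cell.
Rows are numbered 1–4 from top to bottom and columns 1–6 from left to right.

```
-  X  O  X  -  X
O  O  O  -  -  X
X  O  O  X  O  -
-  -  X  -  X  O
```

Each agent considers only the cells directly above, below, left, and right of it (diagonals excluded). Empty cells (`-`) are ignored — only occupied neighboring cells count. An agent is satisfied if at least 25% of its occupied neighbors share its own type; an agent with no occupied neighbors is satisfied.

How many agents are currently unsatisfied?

8

Row 1: (1,2)X 0/2 unhappy · (1,3)O 1/3 ok · (1,4)X 0/1 unhappy · (1,6)X 1/1 ok
Row 2: (2,1)O 1/2 ok · (2,2)O 3/4 ok · (2,3)O 3/3 ok · (2,6)X 1/1 ok
Row 3: (3,1)X 0/2 unhappy · (3,2)O 2/3 ok · (3,3)O 2/4 ok · (3,4)X 0/2 unhappy · (3,5)O 0/2 unhappy
Row 4: (4,3)X 0/1 unhappy · (4,5)X 0/2 unhappy · (4,6)O 0/1 unhappy
Unsatisfied: (1,2), (1,4), (3,1), (3,4), (3,5), (4,3), (4,5), (4,6) — 8 in total.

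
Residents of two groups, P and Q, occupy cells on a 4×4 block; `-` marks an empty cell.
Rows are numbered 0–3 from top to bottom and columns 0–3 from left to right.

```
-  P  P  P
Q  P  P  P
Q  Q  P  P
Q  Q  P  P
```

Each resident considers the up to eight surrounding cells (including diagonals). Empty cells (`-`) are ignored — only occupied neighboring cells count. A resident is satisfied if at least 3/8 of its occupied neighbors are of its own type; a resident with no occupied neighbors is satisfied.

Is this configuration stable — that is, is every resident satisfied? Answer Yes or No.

Row 0: (0,1)P 3/4 satisfied · (0,2)P 5/5 satisfied · (0,3)P 3/3 satisfied
Row 1: (1,0)Q 2/4 satisfied · (1,1)P 4/7 satisfied · (1,2)P 7/8 satisfied · (1,3)P 5/5 satisfied
Row 2: (2,0)Q 4/5 satisfied · (2,1)Q 4/8 satisfied · (2,2)P 6/8 satisfied · (2,3)P 5/5 satisfied
Row 3: (3,0)Q 3/3 satisfied · (3,1)Q 3/5 satisfied · (3,2)P 3/5 satisfied · (3,3)P 3/3 satisfied
All meet the threshold, so the configuration is stable.

Yes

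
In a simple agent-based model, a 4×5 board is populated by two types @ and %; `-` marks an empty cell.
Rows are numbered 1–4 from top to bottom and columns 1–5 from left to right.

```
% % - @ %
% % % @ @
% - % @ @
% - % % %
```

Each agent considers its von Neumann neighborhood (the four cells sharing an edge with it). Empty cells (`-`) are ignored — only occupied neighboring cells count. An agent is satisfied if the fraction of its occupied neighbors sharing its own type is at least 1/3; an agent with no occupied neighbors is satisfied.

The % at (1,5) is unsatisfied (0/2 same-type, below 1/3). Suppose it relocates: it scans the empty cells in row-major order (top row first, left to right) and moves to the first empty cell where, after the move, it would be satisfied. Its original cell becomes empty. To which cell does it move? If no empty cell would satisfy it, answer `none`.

(1,3)

Vacating (1,5). Empty cells in order:
  (1,3): 2/3 same-type → satisfied — stop here.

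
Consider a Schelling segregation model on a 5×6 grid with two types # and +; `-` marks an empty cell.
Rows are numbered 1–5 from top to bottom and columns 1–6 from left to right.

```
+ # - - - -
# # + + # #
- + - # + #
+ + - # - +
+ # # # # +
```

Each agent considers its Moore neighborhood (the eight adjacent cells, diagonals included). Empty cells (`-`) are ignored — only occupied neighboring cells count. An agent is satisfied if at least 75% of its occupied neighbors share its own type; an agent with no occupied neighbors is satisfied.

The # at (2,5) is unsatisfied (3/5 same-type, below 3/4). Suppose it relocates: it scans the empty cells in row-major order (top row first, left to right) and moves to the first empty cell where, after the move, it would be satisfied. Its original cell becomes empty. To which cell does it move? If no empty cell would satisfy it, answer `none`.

(1,6)

Vacating (2,5). Empty cells in order:
  (1,3): 2/4 same-type → still unsatisfied.
  (1,4): 0/2 same-type → still unsatisfied.
  (1,5): 1/2 same-type → still unsatisfied.
  (1,6): 1/1 same-type → satisfied — stop here.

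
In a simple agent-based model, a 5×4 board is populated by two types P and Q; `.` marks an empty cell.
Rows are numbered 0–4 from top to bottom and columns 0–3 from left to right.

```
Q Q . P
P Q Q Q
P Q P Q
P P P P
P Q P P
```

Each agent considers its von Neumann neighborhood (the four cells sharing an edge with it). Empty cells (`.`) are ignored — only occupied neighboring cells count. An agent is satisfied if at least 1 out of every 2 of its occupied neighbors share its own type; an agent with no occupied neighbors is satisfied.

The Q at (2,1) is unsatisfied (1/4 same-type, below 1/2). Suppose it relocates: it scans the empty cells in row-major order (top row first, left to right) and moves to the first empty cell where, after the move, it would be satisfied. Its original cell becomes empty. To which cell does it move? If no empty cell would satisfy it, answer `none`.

Vacating (2,1). Empty cells in order:
  (0,2): 2/3 same-type → satisfied — stop here.

(0,2)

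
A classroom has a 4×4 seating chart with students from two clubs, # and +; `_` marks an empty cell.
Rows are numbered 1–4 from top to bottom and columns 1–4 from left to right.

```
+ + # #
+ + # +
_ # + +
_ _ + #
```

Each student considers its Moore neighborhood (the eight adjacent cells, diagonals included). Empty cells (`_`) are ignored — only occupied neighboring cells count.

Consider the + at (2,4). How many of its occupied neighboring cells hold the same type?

2

Occupied neighbors of (2,4): (1,3)=#, (1,4)=#, (2,3)=#, (3,3)=+, (3,4)=+.
Same type (+): 2 of 5.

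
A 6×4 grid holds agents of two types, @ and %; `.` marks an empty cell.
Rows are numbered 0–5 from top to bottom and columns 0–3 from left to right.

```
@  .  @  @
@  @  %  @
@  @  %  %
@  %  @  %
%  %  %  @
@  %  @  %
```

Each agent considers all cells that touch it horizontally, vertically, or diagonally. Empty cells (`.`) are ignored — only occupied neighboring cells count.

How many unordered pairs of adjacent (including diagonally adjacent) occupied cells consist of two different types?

Scan each occupied cell's neighbors to the right and below (and the two forward diagonals) so each pair is counted once.
Row 0: @(0,0)–@(1,0)= @(0,0)–@(1,1)= @(0,2)–@(0,3)= @(0,2)–%(1,2)≠ @(0,2)–@(1,3)= @(0,2)–@(1,1)= @(0,3)–@(1,3)= @(0,3)–%(1,2)≠  → 2/8 unlike.
Row 1: @(1,0)–@(1,1)= @(1,0)–@(2,0)= @(1,0)–@(2,1)= @(1,1)–%(1,2)≠ @(1,1)–@(2,1)= @(1,1)–%(2,2)≠ @(1,1)–@(2,0)= %(1,2)–@(1,3)≠ %(1,2)–%(2,2)= %(1,2)–%(2,3)= %(1,2)–@(2,1)≠ @(1,3)–%(2,3)≠ @(1,3)–%(2,2)≠  → 6/13 unlike.
Row 2: @(2,0)–@(2,1)= @(2,0)–@(3,0)= @(2,0)–%(3,1)≠ @(2,1)–%(2,2)≠ @(2,1)–%(3,1)≠ @(2,1)–@(3,2)= @(2,1)–@(3,0)= %(2,2)–%(2,3)= %(2,2)–@(3,2)≠ %(2,2)–%(3,3)= %(2,2)–%(3,1)= %(2,3)–%(3,3)= %(2,3)–@(3,2)≠  → 5/13 unlike.
Row 3: @(3,0)–%(3,1)≠ @(3,0)–%(4,0)≠ @(3,0)–%(4,1)≠ %(3,1)–@(3,2)≠ %(3,1)–%(4,1)= %(3,1)–%(4,2)= %(3,1)–%(4,0)= @(3,2)–%(3,3)≠ @(3,2)–%(4,2)≠ @(3,2)–@(4,3)= @(3,2)–%(4,1)≠ %(3,3)–@(4,3)≠ %(3,3)–%(4,2)=  → 8/13 unlike.
Row 4: %(4,0)–%(4,1)= %(4,0)–@(5,0)≠ %(4,0)–%(5,1)= %(4,1)–%(4,2)= %(4,1)–%(5,1)= %(4,1)–@(5,2)≠ %(4,1)–@(5,0)≠ %(4,2)–@(4,3)≠ %(4,2)–@(5,2)≠ %(4,2)–%(5,3)= %(4,2)–%(5,1)= @(4,3)–%(5,3)≠ @(4,3)–@(5,2)=  → 6/13 unlike.
Row 5: @(5,0)–%(5,1)≠ %(5,1)–@(5,2)≠ @(5,2)–%(5,3)≠  → 3/3 unlike.
Total adjacent occupied pairs: 63; unlike-type pairs: 30.

30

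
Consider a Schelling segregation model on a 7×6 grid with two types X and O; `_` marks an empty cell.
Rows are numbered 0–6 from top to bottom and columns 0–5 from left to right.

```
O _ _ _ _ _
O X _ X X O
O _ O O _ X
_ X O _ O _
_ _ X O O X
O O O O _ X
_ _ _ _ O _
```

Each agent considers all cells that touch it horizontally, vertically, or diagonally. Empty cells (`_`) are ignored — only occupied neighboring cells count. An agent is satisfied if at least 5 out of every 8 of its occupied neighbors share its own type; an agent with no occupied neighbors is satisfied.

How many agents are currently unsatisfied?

17

(0,0)O 1/2 unhappy
(1,0)O 2/3 ok
(1,1)X 0/4 unhappy
(1,3)X 1/3 unhappy
(1,4)X 2/4 unhappy
(1,5)O 0/2 unhappy
(2,0)O 1/3 unhappy
(2,2)O 2/5 unhappy
(2,3)O 3/5 unhappy
(2,5)X 1/3 unhappy
(3,1)X 1/4 unhappy
(3,2)O 3/5 unhappy
(3,4)O 3/5 unhappy
(4,2)X 1/6 unhappy
(4,3)O 5/6 ok
(4,4)O 3/5 unhappy
(4,5)X 1/3 unhappy
(5,0)O 1/1 ok
(5,1)O 2/3 ok
(5,2)O 3/4 ok
(5,3)O 4/5 ok
(5,5)X 1/3 unhappy
(6,4)O 1/2 unhappy
Unsatisfied: (0,0), (1,1), (1,3), (1,4), (1,5), (2,0), (2,2), (2,3), (2,5), (3,1), (3,2), (3,4), (4,2), (4,4), (4,5), (5,5), (6,4) — 17 in total.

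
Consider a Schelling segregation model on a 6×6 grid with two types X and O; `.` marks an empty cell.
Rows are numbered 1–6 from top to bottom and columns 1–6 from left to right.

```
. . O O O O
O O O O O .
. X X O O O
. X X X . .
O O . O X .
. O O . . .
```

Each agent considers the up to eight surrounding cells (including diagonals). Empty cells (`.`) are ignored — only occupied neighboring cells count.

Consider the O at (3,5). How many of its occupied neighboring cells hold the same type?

4

Occupied neighbors of (3,5): (2,4)=O, (2,5)=O, (3,4)=O, (3,6)=O, (4,4)=X.
Same type (O): 4 of 5.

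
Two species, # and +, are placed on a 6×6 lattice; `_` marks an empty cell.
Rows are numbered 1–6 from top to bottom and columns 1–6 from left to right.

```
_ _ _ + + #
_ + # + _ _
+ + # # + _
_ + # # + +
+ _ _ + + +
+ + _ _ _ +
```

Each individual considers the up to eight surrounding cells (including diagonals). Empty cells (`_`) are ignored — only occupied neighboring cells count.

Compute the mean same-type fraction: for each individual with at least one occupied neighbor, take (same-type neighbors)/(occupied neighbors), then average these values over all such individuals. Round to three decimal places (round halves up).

(1,4)+ 2/3
(1,5)+ 2/3
(1,6)# 0/1
(2,2)+ 2/4
(2,3)# 2/6
(2,4)+ 3/6
(3,1)+ 3/3
(3,2)+ 3/6
(3,3)# 4/8
(3,4)# 4/7
(3,5)+ 3/5
(4,2)+ 3/5
(4,3)# 3/6
(4,4)# 3/7
(4,5)+ 5/7
(4,6)+ 4/4
(5,1)+ 3/3
(5,4)+ 2/4
(5,5)+ 5/6
(5,6)+ 4/4
(6,1)+ 2/2
(6,2)+ 2/2
(6,6)+ 2/2
Sum over 23 individuals: 2/3 + 2/3 + 0/1 + 2/4 + 2/6 + 3/6 + 3/3 + 3/6 + 4/8 + 4/7 + 3/5 + 3/5 + 3/6 + 3/7 + 5/7 + 4/4 + 3/3 + 2/4 + 5/6 + 4/4 + 2/2 + 2/2 + 2/2 = 1079/70; mean = 1079/70 ÷ 23 = 1079/1610 = 0.670186… → 0.670.

0.670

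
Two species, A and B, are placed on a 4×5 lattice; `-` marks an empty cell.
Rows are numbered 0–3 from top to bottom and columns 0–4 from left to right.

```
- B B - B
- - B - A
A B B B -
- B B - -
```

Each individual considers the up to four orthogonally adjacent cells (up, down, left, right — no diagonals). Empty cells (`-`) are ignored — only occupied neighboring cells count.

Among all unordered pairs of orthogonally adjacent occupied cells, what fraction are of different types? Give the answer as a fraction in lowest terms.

1/5

Scan each occupied cell's neighbors to the right and below so each pair is counted once.
Row 0: B(0,1)–B(0,2)= B(0,2)–B(1,2)= B(0,4)–A(1,4)≠  → 1/3 unlike.
Row 1: B(1,2)–B(2,2)=  → 0/1 unlike.
Row 2: A(2,0)–B(2,1)≠ B(2,1)–B(2,2)= B(2,1)–B(3,1)= B(2,2)–B(2,3)= B(2,2)–B(3,2)=  → 1/5 unlike.
Row 3: B(3,1)–B(3,2)=  → 0/1 unlike.
Total adjacent occupied pairs: 10; unlike-type pairs: 2.
2/10 reduces to 1/5.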